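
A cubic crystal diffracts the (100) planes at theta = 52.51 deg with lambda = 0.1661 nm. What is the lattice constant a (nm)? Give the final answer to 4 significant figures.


d = lambda / (2*sin(theta))
d = 0.1661 / (2*sin(52.51 deg))
d = 0.104668 nm
a = d * sqrt(h^2+k^2+l^2) = 0.104668 * sqrt(1)
a = 0.1047 nm


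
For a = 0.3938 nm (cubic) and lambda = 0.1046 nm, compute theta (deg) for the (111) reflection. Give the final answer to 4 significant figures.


d = a / sqrt(h^2+k^2+l^2)
d = 0.3938 / sqrt(3) = 0.227361 nm
lambda = 2*d*sin(theta)  =>  sin(theta) = lambda / (2*d)
sin(theta) = 0.1046 / (2 * 0.227361) = 0.230031
theta = 13.3 deg


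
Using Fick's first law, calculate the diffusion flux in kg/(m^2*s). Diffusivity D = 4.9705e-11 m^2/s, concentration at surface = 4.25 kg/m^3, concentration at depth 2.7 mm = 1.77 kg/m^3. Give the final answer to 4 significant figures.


J = -D * (dC/dx) = D * (C1 - C2) / dx
J = 4.9705e-11 * (4.25 - 1.77) / 2.7e-03
J = 4.565e-08 kg/(m^2*s)


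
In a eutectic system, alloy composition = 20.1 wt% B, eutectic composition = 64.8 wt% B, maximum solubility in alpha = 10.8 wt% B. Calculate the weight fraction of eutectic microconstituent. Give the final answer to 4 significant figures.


f_primary = (C_e - C0) / (C_e - C_alpha_max)
f_primary = (64.8 - 20.1) / (64.8 - 10.8)
f_primary = 0.827778
f_eutectic = 1 - 0.827778 = 0.1722


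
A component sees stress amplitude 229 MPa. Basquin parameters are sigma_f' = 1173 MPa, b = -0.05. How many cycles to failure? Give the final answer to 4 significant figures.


sigma_a = sigma_f' * (2*Nf)^b
2*Nf = (sigma_a / sigma_f')^(1/b)
2*Nf = (229 / 1173)^(1/-0.05)
2*Nf = 1.54615e+14
Nf = 7.731e+13 cycles


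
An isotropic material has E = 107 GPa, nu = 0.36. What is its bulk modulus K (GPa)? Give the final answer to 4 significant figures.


K = E / (3*(1-2*nu))
K = 107 / (3*(1-2*0.36))
K = 127.4 GPa


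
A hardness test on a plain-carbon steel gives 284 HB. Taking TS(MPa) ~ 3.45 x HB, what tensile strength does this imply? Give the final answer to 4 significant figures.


TS (MPa) = 3.45 * HB
TS = 3.45 * 284
TS = 979.8 MPa


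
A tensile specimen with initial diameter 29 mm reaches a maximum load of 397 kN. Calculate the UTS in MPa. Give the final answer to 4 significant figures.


A0 = pi*(d/2)^2 = pi*(29/2)^2 = 660.52 mm^2
UTS = F_max / A0 = 397*1000 / 660.52
UTS = 601 MPa


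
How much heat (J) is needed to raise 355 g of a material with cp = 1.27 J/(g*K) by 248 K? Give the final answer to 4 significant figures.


Q = m * cp * dT
Q = 355 * 1.27 * 248
Q = 111800 J


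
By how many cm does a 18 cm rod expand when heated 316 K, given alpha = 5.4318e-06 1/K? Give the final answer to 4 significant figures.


dL = L0 * alpha * dT
dL = 18 * 5.4318e-06 * 316
dL = 0.0309 cm


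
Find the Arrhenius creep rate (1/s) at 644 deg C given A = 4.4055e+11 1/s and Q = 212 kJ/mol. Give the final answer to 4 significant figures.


rate = A * exp(-Q / (R*T))
T = 644 + 273.15 = 917.15 K
rate = 4.4055e+11 * exp(-212e3 / (8.314 * 917.15))
rate = 0.3711 1/s


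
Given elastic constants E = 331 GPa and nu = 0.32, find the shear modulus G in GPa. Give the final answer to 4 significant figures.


G = E / (2*(1+nu))
G = 331 / (2*(1+0.32))
G = 125.4 GPa


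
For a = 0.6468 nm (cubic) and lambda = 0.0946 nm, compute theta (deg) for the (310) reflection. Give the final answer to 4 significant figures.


d = a / sqrt(h^2+k^2+l^2)
d = 0.6468 / sqrt(10) = 0.204536 nm
lambda = 2*d*sin(theta)  =>  sin(theta) = lambda / (2*d)
sin(theta) = 0.0946 / (2 * 0.204536) = 0.231255
theta = 13.37 deg


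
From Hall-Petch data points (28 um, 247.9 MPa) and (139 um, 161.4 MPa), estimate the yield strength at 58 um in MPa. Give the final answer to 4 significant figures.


sigma_y = sigma0 + k / sqrt(d)
1/sqrt(d1) = 1/sqrt(2.8e-05) = 188.982;  1/sqrt(d2) = 84.8189
k = (sigma1 - sigma2) / (1/sqrt(d1) - 1/sqrt(d2)) = (247.9 - 161.4) / (188.982 - 84.8189) = 0.830426 MPa*m^0.5
sigma0 = sigma1 - k/sqrt(d1) = 247.9 - 0.830426*188.982 = 90.9641 MPa
sigma_y(d3) = 90.9641 + 0.830426 / sqrt(5.8e-05) = 200 MPa


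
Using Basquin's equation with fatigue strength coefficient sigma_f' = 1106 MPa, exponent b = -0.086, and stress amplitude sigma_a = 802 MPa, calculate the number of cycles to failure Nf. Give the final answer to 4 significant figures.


sigma_a = sigma_f' * (2*Nf)^b
2*Nf = (sigma_a / sigma_f')^(1/b)
2*Nf = (802 / 1106)^(1/-0.086)
2*Nf = 41.979
Nf = 20.99 cycles


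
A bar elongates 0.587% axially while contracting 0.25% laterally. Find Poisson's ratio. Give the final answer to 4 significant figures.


nu = -epsilon_lat / epsilon_axial
Lateral strain is contraction (negative), so using magnitudes:
nu = 0.25 / 0.587
nu = 0.4259


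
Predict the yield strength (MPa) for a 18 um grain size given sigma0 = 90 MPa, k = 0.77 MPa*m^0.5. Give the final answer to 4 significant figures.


sigma_y = sigma0 + k / sqrt(d)
d = 18 um = 1.8e-05 m
sigma_y = 90 + 0.77 / sqrt(1.8e-05)
sigma_y = 271.5 MPa


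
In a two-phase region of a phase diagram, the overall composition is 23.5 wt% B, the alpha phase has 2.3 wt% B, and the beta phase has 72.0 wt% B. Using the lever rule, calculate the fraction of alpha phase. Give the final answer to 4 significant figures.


f_alpha = (C_beta - C0) / (C_beta - C_alpha)
f_alpha = (72.0 - 23.5) / (72.0 - 2.3)
f_alpha = 0.6958


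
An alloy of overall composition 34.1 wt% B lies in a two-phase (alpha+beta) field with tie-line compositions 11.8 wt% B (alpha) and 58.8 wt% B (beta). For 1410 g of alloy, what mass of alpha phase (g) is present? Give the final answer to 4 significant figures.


f_alpha = (C_beta - C0) / (C_beta - C_alpha)
f_alpha = (58.8 - 34.1) / (58.8 - 11.8) = 0.525532
m_alpha = f_alpha * m_total = 0.525532 * 1410 = 741 g


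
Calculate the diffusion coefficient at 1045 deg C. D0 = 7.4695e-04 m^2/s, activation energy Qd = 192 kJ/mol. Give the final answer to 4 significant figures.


D = D0 * exp(-Qd / (R*T))
T = 1318.15 K
D = 7.4695e-04 * exp(-192e3 / (8.314 * 1318.15))
D = 1.839e-11 m^2/s


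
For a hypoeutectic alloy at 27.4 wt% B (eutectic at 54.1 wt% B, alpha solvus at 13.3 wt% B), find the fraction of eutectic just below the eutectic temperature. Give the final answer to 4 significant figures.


f_primary = (C_e - C0) / (C_e - C_alpha_max)
f_primary = (54.1 - 27.4) / (54.1 - 13.3)
f_primary = 0.654412
f_eutectic = 1 - 0.654412 = 0.3456


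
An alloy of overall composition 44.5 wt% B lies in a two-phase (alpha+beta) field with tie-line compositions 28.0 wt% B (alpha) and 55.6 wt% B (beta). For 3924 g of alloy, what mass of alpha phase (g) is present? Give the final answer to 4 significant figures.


f_alpha = (C_beta - C0) / (C_beta - C_alpha)
f_alpha = (55.6 - 44.5) / (55.6 - 28.0) = 0.402174
m_alpha = f_alpha * m_total = 0.402174 * 3924 = 1578 g


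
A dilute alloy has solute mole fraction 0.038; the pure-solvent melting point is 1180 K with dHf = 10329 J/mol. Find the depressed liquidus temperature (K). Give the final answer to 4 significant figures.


dT = R*Tm^2*x / dHf
dT = 8.314 * 1180^2 * 0.038 / 10329
dT = 42.5892 K
T_new = 1180 - 42.5892 = 1137 K


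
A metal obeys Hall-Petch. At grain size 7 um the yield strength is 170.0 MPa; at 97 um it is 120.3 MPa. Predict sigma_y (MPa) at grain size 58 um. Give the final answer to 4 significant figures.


sigma_y = sigma0 + k / sqrt(d)
1/sqrt(d1) = 1/sqrt(7e-06) = 377.964;  1/sqrt(d2) = 101.535
k = (sigma1 - sigma2) / (1/sqrt(d1) - 1/sqrt(d2)) = (170.0 - 120.3) / (377.964 - 101.535) = 0.179792 MPa*m^0.5
sigma0 = sigma1 - k/sqrt(d1) = 170.0 - 0.179792*377.964 = 102.045 MPa
sigma_y(d3) = 102.045 + 0.179792 / sqrt(5.8e-05) = 125.7 MPa


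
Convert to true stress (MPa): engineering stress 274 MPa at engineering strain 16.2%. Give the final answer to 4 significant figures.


sigma_true = sigma_eng * (1 + epsilon_eng)
sigma_true = 274 * (1 + 0.162)
sigma_true = 318.4 MPa


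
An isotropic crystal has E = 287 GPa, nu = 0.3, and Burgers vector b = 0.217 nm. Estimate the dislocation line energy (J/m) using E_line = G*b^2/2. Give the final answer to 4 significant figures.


Step 1: G = E / (2*(1+nu))
G = 287 / (2*(1+0.3)) = 110.385 GPa = 1.10385e+11 Pa
Step 2: E_line = G*b^2/2
b = 0.217 nm = 2.17e-10 m
E_line = 0.5 * 1.10385e+11 * (2.17e-10)^2 = 2.599e-09 J/m


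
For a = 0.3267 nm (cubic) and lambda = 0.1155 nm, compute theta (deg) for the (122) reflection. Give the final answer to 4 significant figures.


d = a / sqrt(h^2+k^2+l^2)
d = 0.3267 / sqrt(9) = 0.1089 nm
lambda = 2*d*sin(theta)  =>  sin(theta) = lambda / (2*d)
sin(theta) = 0.1155 / (2 * 0.1089) = 0.530303
theta = 32.03 deg


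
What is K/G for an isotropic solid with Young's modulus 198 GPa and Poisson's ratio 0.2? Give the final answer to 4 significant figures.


G = E / (2*(1+nu))
G = 198 / (2*(1+0.2)) = 82.5 GPa
K = E / (3*(1-2*nu))
K = 198 / (3*(1-2*0.2)) = 110 GPa
K/G = 110 / 82.5 = 1.333


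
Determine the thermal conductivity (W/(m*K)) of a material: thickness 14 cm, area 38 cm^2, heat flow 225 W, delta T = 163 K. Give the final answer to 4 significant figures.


k = Q*L / (A*dT)
L = 0.14 m, A = 3.8e-03 m^2
k = 225 * 0.14 / (3.8e-03 * 163)
k = 50.86 W/(m*K)


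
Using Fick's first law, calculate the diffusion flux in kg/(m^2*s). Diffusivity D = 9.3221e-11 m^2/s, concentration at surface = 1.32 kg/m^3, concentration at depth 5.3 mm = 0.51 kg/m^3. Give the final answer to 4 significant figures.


J = -D * (dC/dx) = D * (C1 - C2) / dx
J = 9.3221e-11 * (1.32 - 0.51) / 5.3e-03
J = 1.425e-08 kg/(m^2*s)


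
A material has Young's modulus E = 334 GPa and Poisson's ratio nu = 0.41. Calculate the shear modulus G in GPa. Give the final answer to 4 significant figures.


G = E / (2*(1+nu))
G = 334 / (2*(1+0.41))
G = 118.4 GPa


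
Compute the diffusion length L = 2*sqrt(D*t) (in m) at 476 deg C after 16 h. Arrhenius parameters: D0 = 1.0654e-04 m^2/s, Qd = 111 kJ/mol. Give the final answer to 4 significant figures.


Step 1: D = D0 * exp(-Qd/(R*T))
T = 749.15 K
D = 1.0654e-04 * exp(-111e3 / (8.314 * 749.15)) = 1.9397e-12 m^2/s
Step 2: L = 2*sqrt(D*t)
t = 16 h = 57600 s
L = 2*sqrt(1.9397e-12 * 57600) = 6.685e-04 m


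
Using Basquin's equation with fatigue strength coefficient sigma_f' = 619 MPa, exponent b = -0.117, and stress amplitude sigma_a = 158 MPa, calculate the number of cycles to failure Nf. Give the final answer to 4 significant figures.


sigma_a = sigma_f' * (2*Nf)^b
2*Nf = (sigma_a / sigma_f')^(1/b)
2*Nf = (158 / 619)^(1/-0.117)
2*Nf = 117129
Nf = 58560 cycles


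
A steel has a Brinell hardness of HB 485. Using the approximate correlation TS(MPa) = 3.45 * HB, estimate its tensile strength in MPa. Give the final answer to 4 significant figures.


TS (MPa) = 3.45 * HB
TS = 3.45 * 485
TS = 1673 MPa


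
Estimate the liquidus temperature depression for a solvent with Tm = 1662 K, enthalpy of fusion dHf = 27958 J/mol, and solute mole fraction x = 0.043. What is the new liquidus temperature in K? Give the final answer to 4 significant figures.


dT = R*Tm^2*x / dHf
dT = 8.314 * 1662^2 * 0.043 / 27958
dT = 35.3211 K
T_new = 1662 - 35.3211 = 1627 K


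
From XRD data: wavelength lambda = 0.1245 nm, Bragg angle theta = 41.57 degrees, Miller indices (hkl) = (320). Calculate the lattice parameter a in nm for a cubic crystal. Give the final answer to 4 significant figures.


d = lambda / (2*sin(theta))
d = 0.1245 / (2*sin(41.57 deg))
d = 0.0938158 nm
a = d * sqrt(h^2+k^2+l^2) = 0.0938158 * sqrt(13)
a = 0.3383 nm


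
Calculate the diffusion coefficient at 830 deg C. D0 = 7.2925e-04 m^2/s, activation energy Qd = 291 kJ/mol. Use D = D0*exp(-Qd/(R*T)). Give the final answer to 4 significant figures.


D = D0 * exp(-Qd / (R*T))
T = 1103.15 K
D = 7.2925e-04 * exp(-291e3 / (8.314 * 1103.15))
D = 1.212e-17 m^2/s


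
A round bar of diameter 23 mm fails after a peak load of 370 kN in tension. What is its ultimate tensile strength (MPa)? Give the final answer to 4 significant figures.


A0 = pi*(d/2)^2 = pi*(23/2)^2 = 415.476 mm^2
UTS = F_max / A0 = 370*1000 / 415.476
UTS = 890.5 MPa


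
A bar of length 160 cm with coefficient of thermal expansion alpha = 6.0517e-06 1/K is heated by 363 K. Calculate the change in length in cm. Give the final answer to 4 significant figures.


dL = L0 * alpha * dT
dL = 160 * 6.0517e-06 * 363
dL = 0.3515 cm


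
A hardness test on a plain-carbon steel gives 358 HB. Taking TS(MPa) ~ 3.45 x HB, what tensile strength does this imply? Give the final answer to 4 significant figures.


TS (MPa) = 3.45 * HB
TS = 3.45 * 358
TS = 1235 MPa


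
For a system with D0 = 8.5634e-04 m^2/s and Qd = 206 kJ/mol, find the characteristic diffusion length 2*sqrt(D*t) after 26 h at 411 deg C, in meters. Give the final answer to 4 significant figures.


Step 1: D = D0 * exp(-Qd/(R*T))
T = 684.15 K
D = 8.5634e-04 * exp(-206e3 / (8.314 * 684.15)) = 1.59971e-19 m^2/s
Step 2: L = 2*sqrt(D*t)
t = 26 h = 93600 s
L = 2*sqrt(1.59971e-19 * 93600) = 2.447e-07 m


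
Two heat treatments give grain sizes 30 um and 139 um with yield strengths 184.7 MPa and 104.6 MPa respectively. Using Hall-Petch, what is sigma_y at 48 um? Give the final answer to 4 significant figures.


sigma_y = sigma0 + k / sqrt(d)
1/sqrt(d1) = 1/sqrt(3e-05) = 182.574;  1/sqrt(d2) = 84.8189
k = (sigma1 - sigma2) / (1/sqrt(d1) - 1/sqrt(d2)) = (184.7 - 104.6) / (182.574 - 84.8189) = 0.819393 MPa*m^0.5
sigma0 = sigma1 - k/sqrt(d1) = 184.7 - 0.819393*182.574 = 35.1 MPa
sigma_y(d3) = 35.1 + 0.819393 / sqrt(4.8e-05) = 153.4 MPa


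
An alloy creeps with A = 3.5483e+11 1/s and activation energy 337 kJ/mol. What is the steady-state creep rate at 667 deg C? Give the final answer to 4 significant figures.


rate = A * exp(-Q / (R*T))
T = 667 + 273.15 = 940.15 K
rate = 3.5483e+11 * exp(-337e3 / (8.314 * 940.15))
rate = 6.694e-08 1/s


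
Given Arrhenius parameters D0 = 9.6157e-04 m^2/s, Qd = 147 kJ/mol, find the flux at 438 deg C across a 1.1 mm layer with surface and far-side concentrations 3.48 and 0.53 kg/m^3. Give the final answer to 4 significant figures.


Step 1: D = D0 * exp(-Qd/(R*T))
T = 438 + 273.15 = 711.15 K
D = 9.6157e-04 * exp(-147e3 / (8.314 * 711.15)) = 1.53215e-14 m^2/s
Step 2: J = D * (C1 - C2) / dx
J = 1.53215e-14 * (3.48 - 0.53) / 1.1e-03
J = 4.109e-11 kg/(m^2*s)


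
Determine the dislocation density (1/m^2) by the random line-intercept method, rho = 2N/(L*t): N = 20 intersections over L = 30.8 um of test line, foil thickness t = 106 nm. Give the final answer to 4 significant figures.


rho = 2N / (L * t)
L = 30.8 um = 3.08e-05 m, t = 106 nm = 1.06e-07 m
rho = 2 * 20 / (3.08e-05 * 1.06e-07)
rho = 1.225e+13 1/m^2


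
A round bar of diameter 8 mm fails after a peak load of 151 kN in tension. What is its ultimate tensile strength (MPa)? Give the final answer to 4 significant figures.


A0 = pi*(d/2)^2 = pi*(8/2)^2 = 50.2655 mm^2
UTS = F_max / A0 = 151*1000 / 50.2655
UTS = 3004 MPa


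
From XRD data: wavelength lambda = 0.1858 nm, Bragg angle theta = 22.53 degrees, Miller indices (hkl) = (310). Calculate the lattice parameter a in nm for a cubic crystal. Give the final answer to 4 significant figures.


d = lambda / (2*sin(theta))
d = 0.1858 / (2*sin(22.53 deg))
d = 0.242453 nm
a = d * sqrt(h^2+k^2+l^2) = 0.242453 * sqrt(10)
a = 0.7667 nm


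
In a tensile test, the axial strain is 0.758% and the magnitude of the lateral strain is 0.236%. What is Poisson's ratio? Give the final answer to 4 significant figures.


nu = -epsilon_lat / epsilon_axial
Lateral strain is contraction (negative), so using magnitudes:
nu = 0.236 / 0.758
nu = 0.3113


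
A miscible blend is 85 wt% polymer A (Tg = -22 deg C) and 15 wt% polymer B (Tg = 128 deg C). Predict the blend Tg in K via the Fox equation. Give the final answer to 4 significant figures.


1/Tg = w1/Tg1 + w2/Tg2 (in Kelvin)
Tg1 = 251.15 K, Tg2 = 401.15 K
1/Tg = 0.85/251.15 + 0.15/401.15
Tg = 266.1 K


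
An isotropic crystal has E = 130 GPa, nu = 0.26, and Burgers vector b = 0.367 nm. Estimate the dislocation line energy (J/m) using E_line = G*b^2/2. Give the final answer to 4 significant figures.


Step 1: G = E / (2*(1+nu))
G = 130 / (2*(1+0.26)) = 51.5873 GPa = 5.15873e+10 Pa
Step 2: E_line = G*b^2/2
b = 0.367 nm = 3.67e-10 m
E_line = 0.5 * 5.15873e+10 * (3.67e-10)^2 = 3.474e-09 J/m


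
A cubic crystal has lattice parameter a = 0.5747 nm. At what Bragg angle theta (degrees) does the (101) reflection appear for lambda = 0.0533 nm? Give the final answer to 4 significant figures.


d = a / sqrt(h^2+k^2+l^2)
d = 0.5747 / sqrt(2) = 0.406374 nm
lambda = 2*d*sin(theta)  =>  sin(theta) = lambda / (2*d)
sin(theta) = 0.0533 / (2 * 0.406374) = 0.0655799
theta = 3.76 deg


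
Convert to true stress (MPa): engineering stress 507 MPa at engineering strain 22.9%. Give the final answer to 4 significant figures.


sigma_true = sigma_eng * (1 + epsilon_eng)
sigma_true = 507 * (1 + 0.229)
sigma_true = 623.1 MPa


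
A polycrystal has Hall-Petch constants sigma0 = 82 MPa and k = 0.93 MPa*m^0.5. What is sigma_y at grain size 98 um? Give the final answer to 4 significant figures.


sigma_y = sigma0 + k / sqrt(d)
d = 98 um = 9.8e-05 m
sigma_y = 82 + 0.93 / sqrt(9.8e-05)
sigma_y = 175.9 MPa


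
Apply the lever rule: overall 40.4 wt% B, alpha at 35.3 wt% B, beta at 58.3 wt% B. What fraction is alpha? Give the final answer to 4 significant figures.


f_alpha = (C_beta - C0) / (C_beta - C_alpha)
f_alpha = (58.3 - 40.4) / (58.3 - 35.3)
f_alpha = 0.7783


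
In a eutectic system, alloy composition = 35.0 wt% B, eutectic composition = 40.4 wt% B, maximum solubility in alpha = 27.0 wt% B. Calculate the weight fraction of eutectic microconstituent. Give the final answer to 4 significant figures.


f_primary = (C_e - C0) / (C_e - C_alpha_max)
f_primary = (40.4 - 35.0) / (40.4 - 27.0)
f_primary = 0.402985
f_eutectic = 1 - 0.402985 = 0.597


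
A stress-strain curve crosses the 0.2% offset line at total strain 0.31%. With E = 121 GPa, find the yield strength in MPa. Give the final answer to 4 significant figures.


Offset strain = 0.002
Elastic strain at yield = total_strain - offset = 3.1e-03 - 0.002 = 1.1e-03
sigma_y = E * elastic_strain = 121000 * 1.1e-03
sigma_y = 133.1 MPa


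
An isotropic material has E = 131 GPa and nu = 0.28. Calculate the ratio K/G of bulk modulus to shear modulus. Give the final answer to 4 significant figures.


G = E / (2*(1+nu))
G = 131 / (2*(1+0.28)) = 51.1719 GPa
K = E / (3*(1-2*nu))
K = 131 / (3*(1-2*0.28)) = 99.2424 GPa
K/G = 99.2424 / 51.1719 = 1.939


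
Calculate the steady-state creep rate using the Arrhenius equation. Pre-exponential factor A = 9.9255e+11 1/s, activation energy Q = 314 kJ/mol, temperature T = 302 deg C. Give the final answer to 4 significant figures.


rate = A * exp(-Q / (R*T))
T = 302 + 273.15 = 575.15 K
rate = 9.9255e+11 * exp(-314e3 / (8.314 * 575.15))
rate = 3.01e-17 1/s


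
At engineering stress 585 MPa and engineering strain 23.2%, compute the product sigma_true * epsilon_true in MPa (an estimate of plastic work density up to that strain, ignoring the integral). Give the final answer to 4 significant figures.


sigma_true = sigma_eng * (1 + epsilon_eng)
sigma_true = 585 * (1 + 0.232) = 720.72 MPa
epsilon_true = ln(1 + epsilon_eng)
epsilon_true = ln(1 + 0.232) = 0.208639
sigma_true * epsilon_true = 720.72 * 0.208639 = 150.4 MPa


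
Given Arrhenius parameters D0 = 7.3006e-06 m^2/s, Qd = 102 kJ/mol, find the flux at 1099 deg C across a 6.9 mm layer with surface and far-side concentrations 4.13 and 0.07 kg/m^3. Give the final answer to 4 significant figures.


Step 1: D = D0 * exp(-Qd/(R*T))
T = 1099 + 273.15 = 1372.15 K
D = 7.3006e-06 * exp(-102e3 / (8.314 * 1372.15)) = 9.55673e-10 m^2/s
Step 2: J = D * (C1 - C2) / dx
J = 9.55673e-10 * (4.13 - 0.07) / 6.9e-03
J = 5.623e-07 kg/(m^2*s)


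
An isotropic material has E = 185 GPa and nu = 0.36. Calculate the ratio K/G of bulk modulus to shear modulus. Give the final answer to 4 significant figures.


G = E / (2*(1+nu))
G = 185 / (2*(1+0.36)) = 68.0147 GPa
K = E / (3*(1-2*nu))
K = 185 / (3*(1-2*0.36)) = 220.238 GPa
K/G = 220.238 / 68.0147 = 3.238


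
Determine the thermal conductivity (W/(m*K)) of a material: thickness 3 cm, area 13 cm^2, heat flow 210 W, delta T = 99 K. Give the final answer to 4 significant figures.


k = Q*L / (A*dT)
L = 0.03 m, A = 1.3e-03 m^2
k = 210 * 0.03 / (1.3e-03 * 99)
k = 48.95 W/(m*K)


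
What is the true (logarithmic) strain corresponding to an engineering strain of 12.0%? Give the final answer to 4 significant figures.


epsilon_true = ln(1 + epsilon_eng)
epsilon_true = ln(1 + 0.12)
epsilon_true = 0.1133


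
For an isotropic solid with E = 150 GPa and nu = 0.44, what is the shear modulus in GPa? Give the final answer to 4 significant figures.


G = E / (2*(1+nu))
G = 150 / (2*(1+0.44))
G = 52.08 GPa


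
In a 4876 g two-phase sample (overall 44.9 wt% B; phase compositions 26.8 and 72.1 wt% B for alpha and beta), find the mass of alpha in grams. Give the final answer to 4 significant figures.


f_alpha = (C_beta - C0) / (C_beta - C_alpha)
f_alpha = (72.1 - 44.9) / (72.1 - 26.8) = 0.600442
m_alpha = f_alpha * m_total = 0.600442 * 4876 = 2928 g


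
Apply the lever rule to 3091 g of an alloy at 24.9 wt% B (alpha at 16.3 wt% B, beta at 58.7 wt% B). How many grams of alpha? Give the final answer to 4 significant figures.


f_alpha = (C_beta - C0) / (C_beta - C_alpha)
f_alpha = (58.7 - 24.9) / (58.7 - 16.3) = 0.79717
m_alpha = f_alpha * m_total = 0.79717 * 3091 = 2464 g


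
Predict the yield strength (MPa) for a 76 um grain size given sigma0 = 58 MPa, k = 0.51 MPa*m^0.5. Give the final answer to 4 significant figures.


sigma_y = sigma0 + k / sqrt(d)
d = 76 um = 7.6e-05 m
sigma_y = 58 + 0.51 / sqrt(7.6e-05)
sigma_y = 116.5 MPa


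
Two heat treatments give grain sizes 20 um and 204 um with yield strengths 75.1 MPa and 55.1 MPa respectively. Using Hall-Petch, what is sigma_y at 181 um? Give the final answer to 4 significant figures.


sigma_y = sigma0 + k / sqrt(d)
1/sqrt(d1) = 1/sqrt(2e-05) = 223.607;  1/sqrt(d2) = 70.014
k = (sigma1 - sigma2) / (1/sqrt(d1) - 1/sqrt(d2)) = (75.1 - 55.1) / (223.607 - 70.014) = 0.130214 MPa*m^0.5
sigma0 = sigma1 - k/sqrt(d1) = 75.1 - 0.130214*223.607 = 45.9832 MPa
sigma_y(d3) = 45.9832 + 0.130214 / sqrt(1.81e-04) = 55.66 MPa


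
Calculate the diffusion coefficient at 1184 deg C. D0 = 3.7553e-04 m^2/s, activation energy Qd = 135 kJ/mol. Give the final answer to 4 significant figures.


D = D0 * exp(-Qd / (R*T))
T = 1457.15 K
D = 3.7553e-04 * exp(-135e3 / (8.314 * 1457.15))
D = 5.434e-09 m^2/s


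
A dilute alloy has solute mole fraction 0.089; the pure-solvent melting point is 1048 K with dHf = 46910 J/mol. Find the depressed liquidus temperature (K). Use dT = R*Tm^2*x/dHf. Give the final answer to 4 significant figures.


dT = R*Tm^2*x / dHf
dT = 8.314 * 1048^2 * 0.089 / 46910
dT = 17.3244 K
T_new = 1048 - 17.3244 = 1031 K


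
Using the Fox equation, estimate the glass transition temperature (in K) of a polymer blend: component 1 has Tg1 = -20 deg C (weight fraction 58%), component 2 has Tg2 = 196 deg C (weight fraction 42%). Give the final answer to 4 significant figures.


1/Tg = w1/Tg1 + w2/Tg2 (in Kelvin)
Tg1 = 253.15 K, Tg2 = 469.15 K
1/Tg = 0.58/253.15 + 0.42/469.15
Tg = 313.8 K


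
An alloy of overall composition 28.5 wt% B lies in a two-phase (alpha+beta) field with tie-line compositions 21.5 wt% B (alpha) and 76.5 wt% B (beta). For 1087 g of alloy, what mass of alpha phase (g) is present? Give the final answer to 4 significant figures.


f_alpha = (C_beta - C0) / (C_beta - C_alpha)
f_alpha = (76.5 - 28.5) / (76.5 - 21.5) = 0.872727
m_alpha = f_alpha * m_total = 0.872727 * 1087 = 948.7 g


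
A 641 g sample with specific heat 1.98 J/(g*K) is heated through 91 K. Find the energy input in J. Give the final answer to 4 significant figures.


Q = m * cp * dT
Q = 641 * 1.98 * 91
Q = 115500 J


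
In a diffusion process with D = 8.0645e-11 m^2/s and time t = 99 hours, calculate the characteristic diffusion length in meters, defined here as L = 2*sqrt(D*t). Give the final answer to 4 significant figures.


t = 99 hr = 356400 s
Diffusion length = 2*sqrt(D*t)
= 2*sqrt(8.0645e-11 * 356400)
= 0.01072 m


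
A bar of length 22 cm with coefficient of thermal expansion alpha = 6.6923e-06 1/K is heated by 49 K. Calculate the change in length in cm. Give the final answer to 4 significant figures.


dL = L0 * alpha * dT
dL = 22 * 6.6923e-06 * 49
dL = 7.214e-03 cm


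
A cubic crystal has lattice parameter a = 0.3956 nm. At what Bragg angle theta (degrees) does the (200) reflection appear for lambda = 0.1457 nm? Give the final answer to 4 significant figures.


d = a / sqrt(h^2+k^2+l^2)
d = 0.3956 / sqrt(4) = 0.1978 nm
lambda = 2*d*sin(theta)  =>  sin(theta) = lambda / (2*d)
sin(theta) = 0.1457 / (2 * 0.1978) = 0.368301
theta = 21.61 deg


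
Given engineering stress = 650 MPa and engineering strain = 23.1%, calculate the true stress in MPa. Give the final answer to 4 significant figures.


sigma_true = sigma_eng * (1 + epsilon_eng)
sigma_true = 650 * (1 + 0.231)
sigma_true = 800.2 MPa


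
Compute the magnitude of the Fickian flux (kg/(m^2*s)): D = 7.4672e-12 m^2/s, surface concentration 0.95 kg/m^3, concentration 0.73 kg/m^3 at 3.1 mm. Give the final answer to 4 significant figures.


J = -D * (dC/dx) = D * (C1 - C2) / dx
J = 7.4672e-12 * (0.95 - 0.73) / 3.1e-03
J = 5.299e-10 kg/(m^2*s)


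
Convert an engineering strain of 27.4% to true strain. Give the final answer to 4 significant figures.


epsilon_true = ln(1 + epsilon_eng)
epsilon_true = ln(1 + 0.274)
epsilon_true = 0.2422


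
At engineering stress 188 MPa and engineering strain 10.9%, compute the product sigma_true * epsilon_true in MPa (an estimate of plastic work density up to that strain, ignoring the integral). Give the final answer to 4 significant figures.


sigma_true = sigma_eng * (1 + epsilon_eng)
sigma_true = 188 * (1 + 0.109) = 208.492 MPa
epsilon_true = ln(1 + epsilon_eng)
epsilon_true = ln(1 + 0.109) = 0.103459
sigma_true * epsilon_true = 208.492 * 0.103459 = 21.57 MPa


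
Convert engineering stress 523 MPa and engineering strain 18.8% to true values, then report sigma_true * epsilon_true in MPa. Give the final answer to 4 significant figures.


sigma_true = sigma_eng * (1 + epsilon_eng)
sigma_true = 523 * (1 + 0.188) = 621.324 MPa
epsilon_true = ln(1 + epsilon_eng)
epsilon_true = ln(1 + 0.188) = 0.172271
sigma_true * epsilon_true = 621.324 * 0.172271 = 107 MPa


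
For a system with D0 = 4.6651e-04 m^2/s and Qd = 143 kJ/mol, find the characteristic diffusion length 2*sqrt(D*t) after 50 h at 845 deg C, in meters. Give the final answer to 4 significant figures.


Step 1: D = D0 * exp(-Qd/(R*T))
T = 1118.15 K
D = 4.6651e-04 * exp(-143e3 / (8.314 * 1118.15)) = 9.73511e-11 m^2/s
Step 2: L = 2*sqrt(D*t)
t = 50 h = 180000 s
L = 2*sqrt(9.73511e-11 * 180000) = 8.372e-03 m


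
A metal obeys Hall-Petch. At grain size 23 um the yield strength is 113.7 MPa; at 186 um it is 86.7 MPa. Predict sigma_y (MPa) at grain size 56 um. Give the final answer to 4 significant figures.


sigma_y = sigma0 + k / sqrt(d)
1/sqrt(d1) = 1/sqrt(2.3e-05) = 208.514;  1/sqrt(d2) = 73.3236
k = (sigma1 - sigma2) / (1/sqrt(d1) - 1/sqrt(d2)) = (113.7 - 86.7) / (208.514 - 73.3236) = 0.199718 MPa*m^0.5
sigma0 = sigma1 - k/sqrt(d1) = 113.7 - 0.199718*208.514 = 72.056 MPa
sigma_y(d3) = 72.056 + 0.199718 / sqrt(5.6e-05) = 98.74 MPa


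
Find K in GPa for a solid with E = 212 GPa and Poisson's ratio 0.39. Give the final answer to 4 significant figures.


K = E / (3*(1-2*nu))
K = 212 / (3*(1-2*0.39))
K = 321.2 GPa


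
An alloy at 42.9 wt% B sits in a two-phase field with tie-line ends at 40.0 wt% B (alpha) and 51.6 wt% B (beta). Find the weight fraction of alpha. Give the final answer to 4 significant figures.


f_alpha = (C_beta - C0) / (C_beta - C_alpha)
f_alpha = (51.6 - 42.9) / (51.6 - 40.0)
f_alpha = 0.75


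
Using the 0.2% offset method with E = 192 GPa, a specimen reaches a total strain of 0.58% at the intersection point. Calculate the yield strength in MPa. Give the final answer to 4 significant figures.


Offset strain = 0.002
Elastic strain at yield = total_strain - offset = 5.8e-03 - 0.002 = 3.8e-03
sigma_y = E * elastic_strain = 192000 * 3.8e-03
sigma_y = 729.6 MPa


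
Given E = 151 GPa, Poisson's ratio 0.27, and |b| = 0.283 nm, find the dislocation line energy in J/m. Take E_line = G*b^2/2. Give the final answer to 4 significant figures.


Step 1: G = E / (2*(1+nu))
G = 151 / (2*(1+0.27)) = 59.4488 GPa = 5.94488e+10 Pa
Step 2: E_line = G*b^2/2
b = 0.283 nm = 2.83e-10 m
E_line = 0.5 * 5.94488e+10 * (2.83e-10)^2 = 2.381e-09 J/m


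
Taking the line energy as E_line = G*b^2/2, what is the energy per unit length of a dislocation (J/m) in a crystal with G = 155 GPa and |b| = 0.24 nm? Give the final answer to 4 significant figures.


E = G*b^2/2
b = 0.24 nm = 2.4e-10 m
G = 155 GPa = 1.55e+11 Pa
E = 0.5 * 1.55e+11 * (2.4e-10)^2
E = 4.464e-09 J/m


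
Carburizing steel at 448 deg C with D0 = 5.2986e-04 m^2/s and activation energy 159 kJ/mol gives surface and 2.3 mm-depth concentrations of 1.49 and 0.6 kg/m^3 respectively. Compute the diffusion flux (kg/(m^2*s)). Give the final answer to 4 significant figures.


Step 1: D = D0 * exp(-Qd/(R*T))
T = 448 + 273.15 = 721.15 K
D = 5.2986e-04 * exp(-159e3 / (8.314 * 721.15)) = 1.61061e-15 m^2/s
Step 2: J = D * (C1 - C2) / dx
J = 1.61061e-15 * (1.49 - 0.6) / 2.3e-03
J = 6.232e-13 kg/(m^2*s)


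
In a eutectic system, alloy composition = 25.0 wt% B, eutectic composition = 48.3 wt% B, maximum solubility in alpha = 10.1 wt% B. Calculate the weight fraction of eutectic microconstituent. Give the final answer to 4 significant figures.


f_primary = (C_e - C0) / (C_e - C_alpha_max)
f_primary = (48.3 - 25.0) / (48.3 - 10.1)
f_primary = 0.609948
f_eutectic = 1 - 0.609948 = 0.3901


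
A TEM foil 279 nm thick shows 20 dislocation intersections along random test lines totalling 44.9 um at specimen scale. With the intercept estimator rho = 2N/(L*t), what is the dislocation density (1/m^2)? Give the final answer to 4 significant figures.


rho = 2N / (L * t)
L = 44.9 um = 4.49e-05 m, t = 279 nm = 2.79e-07 m
rho = 2 * 20 / (4.49e-05 * 2.79e-07)
rho = 3.193e+12 1/m^2


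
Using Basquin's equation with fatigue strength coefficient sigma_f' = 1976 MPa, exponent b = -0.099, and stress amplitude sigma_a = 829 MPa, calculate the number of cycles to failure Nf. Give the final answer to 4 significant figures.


sigma_a = sigma_f' * (2*Nf)^b
2*Nf = (sigma_a / sigma_f')^(1/b)
2*Nf = (829 / 1976)^(1/-0.099)
2*Nf = 6462.91
Nf = 3231 cycles


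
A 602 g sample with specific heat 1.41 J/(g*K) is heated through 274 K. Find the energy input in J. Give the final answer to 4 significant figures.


Q = m * cp * dT
Q = 602 * 1.41 * 274
Q = 232600 J


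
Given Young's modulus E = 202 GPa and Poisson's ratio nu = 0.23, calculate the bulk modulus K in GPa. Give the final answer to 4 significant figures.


K = E / (3*(1-2*nu))
K = 202 / (3*(1-2*0.23))
K = 124.7 GPa


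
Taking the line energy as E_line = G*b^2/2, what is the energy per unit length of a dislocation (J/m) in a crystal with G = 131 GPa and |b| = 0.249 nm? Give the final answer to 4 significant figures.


E = G*b^2/2
b = 0.249 nm = 2.49e-10 m
G = 131 GPa = 1.31e+11 Pa
E = 0.5 * 1.31e+11 * (2.49e-10)^2
E = 4.061e-09 J/m


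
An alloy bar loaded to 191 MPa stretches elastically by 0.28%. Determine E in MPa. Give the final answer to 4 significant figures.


E = sigma / epsilon
epsilon = 0.28% = 2.8e-03
E = 191 / 2.8e-03
E = 68210 MPa


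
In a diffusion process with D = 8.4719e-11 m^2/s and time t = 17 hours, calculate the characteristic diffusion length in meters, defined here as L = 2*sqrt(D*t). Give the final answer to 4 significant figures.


t = 17 hr = 61200 s
Diffusion length = 2*sqrt(D*t)
= 2*sqrt(8.4719e-11 * 61200)
= 4.554e-03 m


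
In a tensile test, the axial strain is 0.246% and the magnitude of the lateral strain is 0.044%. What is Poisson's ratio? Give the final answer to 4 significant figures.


nu = -epsilon_lat / epsilon_axial
Lateral strain is contraction (negative), so using magnitudes:
nu = 0.044 / 0.246
nu = 0.1789


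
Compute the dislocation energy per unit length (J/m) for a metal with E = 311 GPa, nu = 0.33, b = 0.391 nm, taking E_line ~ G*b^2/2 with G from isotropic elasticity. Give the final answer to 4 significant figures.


Step 1: G = E / (2*(1+nu))
G = 311 / (2*(1+0.33)) = 116.917 GPa = 1.16917e+11 Pa
Step 2: E_line = G*b^2/2
b = 0.391 nm = 3.91e-10 m
E_line = 0.5 * 1.16917e+11 * (3.91e-10)^2 = 8.937e-09 J/m


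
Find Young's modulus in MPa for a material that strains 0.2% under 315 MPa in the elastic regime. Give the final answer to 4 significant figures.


E = sigma / epsilon
epsilon = 0.2% = 2e-03
E = 315 / 2e-03
E = 157500 MPa


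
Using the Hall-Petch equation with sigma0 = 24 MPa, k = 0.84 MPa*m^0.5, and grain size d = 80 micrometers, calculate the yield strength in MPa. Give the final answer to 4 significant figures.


sigma_y = sigma0 + k / sqrt(d)
d = 80 um = 8e-05 m
sigma_y = 24 + 0.84 / sqrt(8e-05)
sigma_y = 117.9 MPa


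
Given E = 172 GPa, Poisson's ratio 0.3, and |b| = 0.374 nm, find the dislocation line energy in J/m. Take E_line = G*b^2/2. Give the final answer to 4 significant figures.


Step 1: G = E / (2*(1+nu))
G = 172 / (2*(1+0.3)) = 66.1538 GPa = 6.61538e+10 Pa
Step 2: E_line = G*b^2/2
b = 0.374 nm = 3.74e-10 m
E_line = 0.5 * 6.61538e+10 * (3.74e-10)^2 = 4.627e-09 J/m


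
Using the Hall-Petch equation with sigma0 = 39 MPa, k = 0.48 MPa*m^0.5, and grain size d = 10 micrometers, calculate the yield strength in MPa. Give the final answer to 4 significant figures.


sigma_y = sigma0 + k / sqrt(d)
d = 10 um = 1e-05 m
sigma_y = 39 + 0.48 / sqrt(1e-05)
sigma_y = 190.8 MPa


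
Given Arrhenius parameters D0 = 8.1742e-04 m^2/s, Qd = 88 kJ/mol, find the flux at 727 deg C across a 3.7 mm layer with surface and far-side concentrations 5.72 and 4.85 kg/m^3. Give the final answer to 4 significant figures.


Step 1: D = D0 * exp(-Qd/(R*T))
T = 727 + 273.15 = 1000.15 K
D = 8.1742e-04 * exp(-88e3 / (8.314 * 1000.15)) = 2.07167e-08 m^2/s
Step 2: J = D * (C1 - C2) / dx
J = 2.07167e-08 * (5.72 - 4.85) / 3.7e-03
J = 4.871e-06 kg/(m^2*s)


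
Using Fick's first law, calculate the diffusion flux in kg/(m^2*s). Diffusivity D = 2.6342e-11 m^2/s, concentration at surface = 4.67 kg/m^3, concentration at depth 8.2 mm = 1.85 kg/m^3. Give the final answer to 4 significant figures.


J = -D * (dC/dx) = D * (C1 - C2) / dx
J = 2.6342e-11 * (4.67 - 1.85) / 8.2e-03
J = 9.059e-09 kg/(m^2*s)


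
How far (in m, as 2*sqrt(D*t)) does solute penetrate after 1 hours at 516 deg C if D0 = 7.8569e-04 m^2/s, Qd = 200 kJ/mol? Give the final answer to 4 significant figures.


Step 1: D = D0 * exp(-Qd/(R*T))
T = 789.15 K
D = 7.8569e-04 * exp(-200e3 / (8.314 * 789.15)) = 4.53492e-17 m^2/s
Step 2: L = 2*sqrt(D*t)
t = 1 h = 3600 s
L = 2*sqrt(4.53492e-17 * 3600) = 8.081e-07 m


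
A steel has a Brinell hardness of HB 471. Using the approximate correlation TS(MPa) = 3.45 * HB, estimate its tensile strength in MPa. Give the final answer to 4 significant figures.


TS (MPa) = 3.45 * HB
TS = 3.45 * 471
TS = 1625 MPa


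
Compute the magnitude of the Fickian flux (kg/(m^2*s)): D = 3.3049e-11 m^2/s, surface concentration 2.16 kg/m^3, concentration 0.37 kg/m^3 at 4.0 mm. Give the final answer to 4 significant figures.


J = -D * (dC/dx) = D * (C1 - C2) / dx
J = 3.3049e-11 * (2.16 - 0.37) / 4e-03
J = 1.479e-08 kg/(m^2*s)


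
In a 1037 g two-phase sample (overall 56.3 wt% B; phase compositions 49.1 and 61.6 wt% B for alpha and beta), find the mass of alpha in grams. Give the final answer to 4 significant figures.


f_alpha = (C_beta - C0) / (C_beta - C_alpha)
f_alpha = (61.6 - 56.3) / (61.6 - 49.1) = 0.424
m_alpha = f_alpha * m_total = 0.424 * 1037 = 439.7 g


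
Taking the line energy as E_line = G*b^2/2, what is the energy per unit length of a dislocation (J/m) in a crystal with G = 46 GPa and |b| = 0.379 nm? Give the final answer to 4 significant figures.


E = G*b^2/2
b = 0.379 nm = 3.79e-10 m
G = 46 GPa = 4.6e+10 Pa
E = 0.5 * 4.6e+10 * (3.79e-10)^2
E = 3.304e-09 J/m


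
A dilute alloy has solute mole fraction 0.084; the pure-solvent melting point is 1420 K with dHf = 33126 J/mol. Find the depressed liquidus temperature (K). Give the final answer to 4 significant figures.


dT = R*Tm^2*x / dHf
dT = 8.314 * 1420^2 * 0.084 / 33126
dT = 42.5106 K
T_new = 1420 - 42.5106 = 1377 K


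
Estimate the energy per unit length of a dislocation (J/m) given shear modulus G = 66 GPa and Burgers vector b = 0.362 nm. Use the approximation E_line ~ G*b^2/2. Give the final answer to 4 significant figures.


E = G*b^2/2
b = 0.362 nm = 3.62e-10 m
G = 66 GPa = 6.6e+10 Pa
E = 0.5 * 6.6e+10 * (3.62e-10)^2
E = 4.324e-09 J/m


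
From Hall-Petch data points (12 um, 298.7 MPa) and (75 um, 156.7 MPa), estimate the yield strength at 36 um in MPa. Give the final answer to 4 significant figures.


sigma_y = sigma0 + k / sqrt(d)
1/sqrt(d1) = 1/sqrt(1.2e-05) = 288.675;  1/sqrt(d2) = 115.47
k = (sigma1 - sigma2) / (1/sqrt(d1) - 1/sqrt(d2)) = (298.7 - 156.7) / (288.675 - 115.47) = 0.819837 MPa*m^0.5
sigma0 = sigma1 - k/sqrt(d1) = 298.7 - 0.819837*288.675 = 62.0333 MPa
sigma_y(d3) = 62.0333 + 0.819837 / sqrt(3.6e-05) = 198.7 MPa


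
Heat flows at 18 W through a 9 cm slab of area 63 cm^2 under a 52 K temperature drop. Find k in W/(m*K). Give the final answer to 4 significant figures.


k = Q*L / (A*dT)
L = 0.09 m, A = 6.3e-03 m^2
k = 18 * 0.09 / (6.3e-03 * 52)
k = 4.945 W/(m*K)


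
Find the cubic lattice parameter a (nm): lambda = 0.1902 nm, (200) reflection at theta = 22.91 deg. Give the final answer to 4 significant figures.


d = lambda / (2*sin(theta))
d = 0.1902 / (2*sin(22.91 deg))
d = 0.244294 nm
a = d * sqrt(h^2+k^2+l^2) = 0.244294 * sqrt(4)
a = 0.4886 nm


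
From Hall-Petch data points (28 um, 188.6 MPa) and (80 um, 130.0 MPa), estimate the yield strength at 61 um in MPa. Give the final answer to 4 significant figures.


sigma_y = sigma0 + k / sqrt(d)
1/sqrt(d1) = 1/sqrt(2.8e-05) = 188.982;  1/sqrt(d2) = 111.803
k = (sigma1 - sigma2) / (1/sqrt(d1) - 1/sqrt(d2)) = (188.6 - 130.0) / (188.982 - 111.803) = 0.759275 MPa*m^0.5
sigma0 = sigma1 - k/sqrt(d1) = 188.6 - 0.759275*188.982 = 45.1104 MPa
sigma_y(d3) = 45.1104 + 0.759275 / sqrt(6.1e-05) = 142.3 MPa


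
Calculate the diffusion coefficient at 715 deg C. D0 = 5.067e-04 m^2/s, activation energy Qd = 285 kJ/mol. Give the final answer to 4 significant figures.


D = D0 * exp(-Qd / (R*T))
T = 988.15 K
D = 5.067e-04 * exp(-285e3 / (8.314 * 988.15))
D = 4.353e-19 m^2/s


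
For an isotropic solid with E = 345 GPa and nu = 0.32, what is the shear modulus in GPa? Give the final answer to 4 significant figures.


G = E / (2*(1+nu))
G = 345 / (2*(1+0.32))
G = 130.7 GPa


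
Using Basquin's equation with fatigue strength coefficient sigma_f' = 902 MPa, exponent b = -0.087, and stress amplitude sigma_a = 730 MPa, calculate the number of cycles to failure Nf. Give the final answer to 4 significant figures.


sigma_a = sigma_f' * (2*Nf)^b
2*Nf = (sigma_a / sigma_f')^(1/b)
2*Nf = (730 / 902)^(1/-0.087)
2*Nf = 11.3798
Nf = 5.69 cycles


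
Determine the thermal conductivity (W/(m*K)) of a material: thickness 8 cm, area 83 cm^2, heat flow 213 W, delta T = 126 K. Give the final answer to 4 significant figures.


k = Q*L / (A*dT)
L = 0.08 m, A = 8.3e-03 m^2
k = 213 * 0.08 / (8.3e-03 * 126)
k = 16.29 W/(m*K)
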